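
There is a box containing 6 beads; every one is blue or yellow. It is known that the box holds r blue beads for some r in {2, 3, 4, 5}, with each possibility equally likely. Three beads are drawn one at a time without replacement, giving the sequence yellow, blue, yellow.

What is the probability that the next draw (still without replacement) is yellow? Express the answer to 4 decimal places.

0.4400

Compute the likelihood of the observed sequence for each case: P(data | r = 2) = (4/6)(2/5)(3/4) = 1/5; P(data | r = 3) = (3/6)(3/5)(2/4) = 3/20; P(data | r = 4) = (2/6)(4/5)(1/4) = 1/15; P(data | r = 5) = (1/6)(5/5)(0/4) = 0.
Multiplying each by its prior: 1/4 · 1/5 = 1/20, 1/4 · 3/20 = 3/80, 1/4 · 1/15 = 1/60, 1/4 · 0 = 0; summing to 5/48.
The posterior is then P(r = 2 | data) = 12/25, P(r = 3 | data) = 9/25, P(r = 4 | data) = 4/25, P(r = 5 | data) = 0.
So P(yellow next | data) = Σ P(yellow next | H) P(H | data) = (2/3)(12/25) + (1/3)(9/25) + (0)(4/25) = 11/25.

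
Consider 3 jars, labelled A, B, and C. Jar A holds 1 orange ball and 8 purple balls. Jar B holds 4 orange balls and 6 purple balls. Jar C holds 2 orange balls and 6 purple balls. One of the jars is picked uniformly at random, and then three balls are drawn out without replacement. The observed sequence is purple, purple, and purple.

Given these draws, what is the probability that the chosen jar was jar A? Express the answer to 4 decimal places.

Compute the likelihood of the observed sequence for each case: P(data | jar A) = (8/9)(7/8)(6/7) = 2/3; P(data | jar B) = (6/10)(5/9)(4/8) = 1/6; P(data | jar C) = (6/8)(5/7)(4/6) = 5/14.
The prior-weighted likelihoods are 1/3 · 2/3 = 2/9, 1/3 · 1/6 = 1/18, 1/3 · 5/14 = 5/42; summing to 25/63.
Therefore the posterior P(jar A | data) = (2/9) / (25/63) = 14/25.

0.5600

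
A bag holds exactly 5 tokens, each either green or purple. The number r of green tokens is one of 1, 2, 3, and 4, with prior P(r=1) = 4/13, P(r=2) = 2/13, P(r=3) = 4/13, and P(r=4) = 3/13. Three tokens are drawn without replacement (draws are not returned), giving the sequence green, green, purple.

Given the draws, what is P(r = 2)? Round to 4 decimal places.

0.1250

For each hypothesis, P(data | H) works out to: P(data | r = 1) = (1/5)(0/4) = 0; P(data | r = 2) = (2/5)(1/4)(3/3) = 1/10; P(data | r = 3) = (3/5)(2/4)(2/3) = 1/5; P(data | r = 4) = (4/5)(3/4)(1/3) = 1/5.
Multiplying each by its prior: 4/13 · 0 = 0, 2/13 · 1/10 = 1/65, 4/13 · 1/5 = 4/65, 3/13 · 1/5 = 3/65; with total 8/65.
So P(r = 2 | data) = (1/65) / (8/65) = 1/8.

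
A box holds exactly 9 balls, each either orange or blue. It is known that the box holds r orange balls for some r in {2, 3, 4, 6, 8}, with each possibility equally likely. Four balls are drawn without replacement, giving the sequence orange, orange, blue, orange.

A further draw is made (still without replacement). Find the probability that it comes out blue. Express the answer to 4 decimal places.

For each hypothesis, P(data | H) works out to: P(data | r = 2) = (2/9)(1/8)(7/7)(0/6) = 0; P(data | r = 3) = (3/9)(2/8)(6/7)(1/6) = 0.011905; P(data | r = 4) = (4/9)(3/8)(5/7)(2/6) = 0.039683; P(data | r = 6) = (6/9)(5/8)(3/7)(4/6) = 0.11905; P(data | r = 8) = (8/9)(7/8)(1/7)(6/6) = 0.11111.
Weighting by the prior gives 1/5 · 0 = 0, 1/5 · 0.011905 = 0.002381, 1/5 · 0.039683 = 0.0079365, 1/5 · 0.11905 = 0.02381, 1/5 · 0.11111 = 0.022222; summing to 0.056349.
Dividing through by the total gives posterior P(r = 2 | data) = 0, P(r = 3 | data) = 0.042254, P(r = 4 | data) = 0.14085, P(r = 6 | data) = 0.42254, P(r = 8 | data) = 0.39437.
The predictive probability is P(blue next | data) = (1)(0.042254) + (4/5)(0.14085) + (2/5)(0.42254) + (0)(0.39437) = 0.32394.

0.3239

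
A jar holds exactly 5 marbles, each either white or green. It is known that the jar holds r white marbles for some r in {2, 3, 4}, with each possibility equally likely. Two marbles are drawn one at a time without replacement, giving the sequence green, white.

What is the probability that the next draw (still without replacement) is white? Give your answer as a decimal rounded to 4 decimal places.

For each hypothesis, P(data | H) works out to: P(data | r = 2) = (3/5)(2/4) = 3/10; P(data | r = 3) = (2/5)(3/4) = 3/10; P(data | r = 4) = (1/5)(4/4) = 1/5.
The prior-weighted likelihoods are 1/3 · 3/10 = 1/10, 1/3 · 3/10 = 1/10, 1/3 · 1/5 = 1/15; these sum to 4/15.
Dividing through by the total gives posterior P(r = 2 | data) = 3/8, P(r = 3 | data) = 3/8, P(r = 4 | data) = 1/4.
Averaging over the posterior, P(white next | data) = (1/3)(3/8) + (2/3)(3/8) + (1)(1/4) = 5/8.

0.6250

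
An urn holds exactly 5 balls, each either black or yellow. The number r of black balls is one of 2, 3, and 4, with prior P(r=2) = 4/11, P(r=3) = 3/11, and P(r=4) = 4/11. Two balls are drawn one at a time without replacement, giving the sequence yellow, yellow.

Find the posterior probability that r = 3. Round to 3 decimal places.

0.200

Under each hypothesis, the probability of the observed sequence is: P(data | r = 2) = (3/5)(2/4) = 3/10; P(data | r = 3) = (2/5)(1/4) = 1/10; P(data | r = 4) = (1/5)(0/4) = 0.
The prior-weighted likelihoods are 4/11 · 3/10 = 6/55, 3/11 · 1/10 = 3/110, 4/11 · 0 = 0; with total 3/22.
So P(r = 3 | data) = (3/110) / (3/22) = 1/5.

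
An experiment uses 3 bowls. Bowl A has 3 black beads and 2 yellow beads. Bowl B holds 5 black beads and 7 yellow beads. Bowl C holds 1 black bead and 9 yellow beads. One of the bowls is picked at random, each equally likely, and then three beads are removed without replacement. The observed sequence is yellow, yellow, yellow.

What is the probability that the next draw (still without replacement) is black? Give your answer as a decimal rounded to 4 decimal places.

Under each hypothesis, the probability of the observed sequence is: P(data | bowl A) = (2/5)(1/4)(0/3) = 0; P(data | bowl B) = (7/12)(6/11)(5/10) = 7/44; P(data | bowl C) = (9/10)(8/9)(7/8) = 7/10.
The prior-weighted likelihoods are 1/3 · 0 = 0, 1/3 · 7/44 = 7/132, 1/3 · 7/10 = 7/30; with total 63/220.
The posterior is then P(bowl A | data) = 0, P(bowl B | data) = 0.18519, P(bowl C | data) = 0.81481.
The predictive probability is P(black next | data) = (5/9)(0.18519) + (1/7)(0.81481) = 0.21928.

0.2193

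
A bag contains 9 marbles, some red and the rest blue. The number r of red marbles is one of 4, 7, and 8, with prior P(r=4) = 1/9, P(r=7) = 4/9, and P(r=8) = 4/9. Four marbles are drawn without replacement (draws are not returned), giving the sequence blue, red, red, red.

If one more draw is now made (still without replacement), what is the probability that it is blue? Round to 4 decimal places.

Under each hypothesis, the probability of the observed sequence is: P(data | r = 4) = (5/9)(4/8)(3/7)(2/6) = 0.039683; P(data | r = 7) = (2/9)(7/8)(6/7)(5/6) = 0.13889; P(data | r = 8) = (1/9)(8/8)(7/7)(6/6) = 0.11111.
The prior-weighted likelihoods are 1/9 · 0.039683 = 0.0044092, 4/9 · 0.13889 = 0.061728, 4/9 · 0.11111 = 0.049383; summing to 0.11552.
The posterior is then P(r = 4 | data) = 0.038168, P(r = 7 | data) = 0.53435, P(r = 8 | data) = 0.42748.
The predictive probability is P(blue next | data) = (4/5)(0.038168) + (1/5)(0.53435) + (0)(0.42748) = 0.1374.

0.1374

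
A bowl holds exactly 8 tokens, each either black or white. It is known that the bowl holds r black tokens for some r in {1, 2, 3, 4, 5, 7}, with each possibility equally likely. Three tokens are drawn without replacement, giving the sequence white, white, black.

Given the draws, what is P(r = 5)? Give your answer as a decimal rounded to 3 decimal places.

0.125

Compute the likelihood of the observed sequence for each case: P(data | r = 1) = (7/8)(6/7)(1/6) = 1/8; P(data | r = 2) = (6/8)(5/7)(2/6) = 5/28; P(data | r = 3) = (5/8)(4/7)(3/6) = 5/28; P(data | r = 4) = (4/8)(3/7)(4/6) = 1/7; P(data | r = 5) = (3/8)(2/7)(5/6) = 5/56; P(data | r = 7) = (1/8)(0/7) = 0.
Multiplying each by its prior: 1/6 · 1/8 = 1/48, 1/6 · 5/28 = 5/168, 1/6 · 5/28 = 5/168, 1/6 · 1/7 = 1/42, 1/6 · 5/56 = 5/336, 1/6 · 0 = 0; with total 5/42.
So P(r = 5 | data) = (5/336) / (5/42) = 1/8.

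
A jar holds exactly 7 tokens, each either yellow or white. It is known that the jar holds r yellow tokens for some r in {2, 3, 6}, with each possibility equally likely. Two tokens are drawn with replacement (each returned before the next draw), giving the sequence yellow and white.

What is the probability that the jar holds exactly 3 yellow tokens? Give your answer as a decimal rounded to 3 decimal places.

0.429

The likelihood of the observed sequence under each hypothesis: P(data | r = 2) = (2/7)(5/7) = 10/49; P(data | r = 3) = (3/7)(4/7) = 12/49; P(data | r = 6) = (6/7)(1/7) = 6/49.
Weighting by the prior gives 1/3 · 10/49 = 10/147, 1/3 · 12/49 = 4/49, 1/3 · 6/49 = 2/49; summing to 4/21.
Hence P(r = 3 | data) = (4/49) / (4/21) = 3/7.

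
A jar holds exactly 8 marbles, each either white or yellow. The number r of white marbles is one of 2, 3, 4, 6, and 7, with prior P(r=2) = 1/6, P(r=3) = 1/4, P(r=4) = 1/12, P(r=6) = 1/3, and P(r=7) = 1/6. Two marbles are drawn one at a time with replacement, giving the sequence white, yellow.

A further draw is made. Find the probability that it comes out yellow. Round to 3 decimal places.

Under each hypothesis, the probability of the observed sequence is: P(data | r = 2) = (2/8)(6/8) = 3/16; P(data | r = 3) = (3/8)(5/8) = 15/64; P(data | r = 4) = (4/8)(4/8) = 1/4; P(data | r = 6) = (6/8)(2/8) = 3/16; P(data | r = 7) = (7/8)(1/8) = 7/64.
Multiplying each by its prior: 1/6 · 3/16 = 1/32, 1/4 · 15/64 = 15/256, 1/12 · 1/4 = 1/48, 1/3 · 3/16 = 1/16, 1/6 · 7/64 = 7/384; summing to 49/256.
Normalising, the posterior is P(r = 2 | data) = 8/49, P(r = 3 | data) = 15/49, P(r = 4 | data) = 16/147, P(r = 6 | data) = 16/49, P(r = 7 | data) = 2/21.
So P(yellow next | data) = Σ P(yellow next | H) P(H | data) = (3/4)(8/49) + (5/8)(15/49) + (1/2)(16/147) + (1/4)(16/49) + (1/8)(2/21) = 181/392.

0.462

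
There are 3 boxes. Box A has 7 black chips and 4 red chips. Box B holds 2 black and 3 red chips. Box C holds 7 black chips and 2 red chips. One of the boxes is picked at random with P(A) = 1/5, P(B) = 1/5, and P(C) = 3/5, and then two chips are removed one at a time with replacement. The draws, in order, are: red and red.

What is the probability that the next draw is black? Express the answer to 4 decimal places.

The likelihood of the observed sequence under each hypothesis: P(data | box A) = (4/11)(4/11) = 0.13223; P(data | box B) = (3/5)(3/5) = 0.36; P(data | box C) = (2/9)(2/9) = 0.049383.
Weighting by the prior gives 1/5 · 0.13223 = 0.026446, 1/5 · 0.36 = 0.072, 3/5 · 0.049383 = 0.02963; summing to 0.12808.
Dividing through by the total gives posterior P(box A | data) = 0.20649, P(box B | data) = 0.56217, P(box C | data) = 0.23134.
The predictive probability is P(black next | data) = (7/11)(0.20649) + (2/5)(0.56217) + (7/9)(0.23134) = 0.5362.

0.5362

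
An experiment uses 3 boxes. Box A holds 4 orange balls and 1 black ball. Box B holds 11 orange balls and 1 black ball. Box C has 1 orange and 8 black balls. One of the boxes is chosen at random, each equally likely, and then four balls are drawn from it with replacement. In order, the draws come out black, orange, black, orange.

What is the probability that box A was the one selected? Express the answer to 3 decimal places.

0.622

Under each hypothesis, the probability of the observed sequence is: P(data | box A) = (1/5)(4/5)(1/5)(4/5) = 0.0256; P(data | box B) = (1/12)(11/12)(1/12)(11/12) = 0.0058353; P(data | box C) = (8/9)(1/9)(8/9)(1/9) = 0.0097546.
Multiplying each by its prior: 1/3 · 0.0256 = 0.0085333, 1/3 · 0.0058353 = 0.0019451, 1/3 · 0.0097546 = 0.0032515; summing to 0.01373.
So P(box A | data) = (0.0085333) / (0.01373) = 0.62151.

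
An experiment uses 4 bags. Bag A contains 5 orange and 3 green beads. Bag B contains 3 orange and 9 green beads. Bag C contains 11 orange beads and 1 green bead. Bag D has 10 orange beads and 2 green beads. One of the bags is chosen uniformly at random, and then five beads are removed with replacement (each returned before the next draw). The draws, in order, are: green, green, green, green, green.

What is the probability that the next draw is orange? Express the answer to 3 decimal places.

The likelihood of the observed sequence under each hypothesis: P(data | bag A) = (3/8)(3/8)(3/8)(3/8)(3/8) = 0.0074158; P(data | bag B) = (9/12)(9/12)(9/12)(9/12)(9/12) = 0.2373; P(data | bag C) = (1/12)(1/12)(1/12)(1/12)(1/12) = 4.0188e-06; P(data | bag D) = (2/12)(2/12)(2/12)(2/12)(2/12) = 0.0001286.
Weighting by the prior gives 1/4 · 0.0074158 = 0.0018539, 1/4 · 0.2373 = 0.059326, 1/4 · 4.0188e-06 = 1.0047e-06, 1/4 · 0.0001286 = 3.215e-05; with total 0.061213.
Normalising, the posterior is P(bag A | data) = 0.030287, P(bag B | data) = 0.96917, P(bag C | data) = 1.6413e-05, P(bag D | data) = 0.00052522.
The predictive probability is P(orange next | data) = (5/8)(0.030287) + (1/4)(0.96917) + (11/12)(1.6413e-05) + (5/6)(0.00052522) = 0.26167.

0.262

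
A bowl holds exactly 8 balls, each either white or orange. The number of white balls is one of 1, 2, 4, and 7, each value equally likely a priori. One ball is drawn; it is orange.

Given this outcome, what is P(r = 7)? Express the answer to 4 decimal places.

Compute the likelihood of this draw for each case: P(data | r = 1) = (7/8) = 7/8; P(data | r = 2) = (6/8) = 3/4; P(data | r = 4) = (4/8) = 1/2; P(data | r = 7) = (1/8) = 1/8.
The prior-weighted likelihoods are 1/4 · 7/8 = 7/32, 1/4 · 3/4 = 3/16, 1/4 · 1/2 = 1/8, 1/4 · 1/8 = 1/32; these sum to 9/16.
Hence P(r = 7 | data) = (1/32) / (9/16) = 1/18.

0.0556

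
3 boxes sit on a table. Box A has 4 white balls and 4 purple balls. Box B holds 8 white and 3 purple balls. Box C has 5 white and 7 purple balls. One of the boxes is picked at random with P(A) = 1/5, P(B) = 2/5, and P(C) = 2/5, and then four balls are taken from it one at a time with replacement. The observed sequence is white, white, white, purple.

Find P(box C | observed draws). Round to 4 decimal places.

The likelihood of the observed sequence under each hypothesis: P(data | box A) = (4/8)(4/8)(4/8)(4/8) = 0.0625; P(data | box B) = (8/11)(8/11)(8/11)(3/11) = 0.10491; P(data | box C) = (5/12)(5/12)(5/12)(7/12) = 0.042197.
The prior-weighted likelihoods are 1/5 · 0.0625 = 0.0125, 2/5 · 0.10491 = 0.041964, 2/5 · 0.042197 = 0.016879; with total 0.071343.
Hence P(box C | data) = (0.016879) / (0.071343) = 0.23659.

0.2366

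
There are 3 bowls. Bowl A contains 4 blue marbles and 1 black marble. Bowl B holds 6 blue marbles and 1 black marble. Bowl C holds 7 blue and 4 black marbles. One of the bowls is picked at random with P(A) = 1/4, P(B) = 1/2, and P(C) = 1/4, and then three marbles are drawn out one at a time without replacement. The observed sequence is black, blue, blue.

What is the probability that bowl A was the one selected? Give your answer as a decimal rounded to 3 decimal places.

0.305

For each hypothesis, P(data | H) works out to: P(data | bowl A) = (1/5)(4/4)(3/3) = 0.2; P(data | bowl B) = (1/7)(6/6)(5/5) = 0.14286; P(data | bowl C) = (4/11)(7/10)(6/9) = 0.1697.
The prior-weighted likelihoods are 1/4 · 0.2 = 0.05, 1/2 · 0.14286 = 0.071429, 1/4 · 0.1697 = 0.042424; summing to 0.16385.
Hence P(bowl A | data) = (0.05) / (0.16385) = 0.30515.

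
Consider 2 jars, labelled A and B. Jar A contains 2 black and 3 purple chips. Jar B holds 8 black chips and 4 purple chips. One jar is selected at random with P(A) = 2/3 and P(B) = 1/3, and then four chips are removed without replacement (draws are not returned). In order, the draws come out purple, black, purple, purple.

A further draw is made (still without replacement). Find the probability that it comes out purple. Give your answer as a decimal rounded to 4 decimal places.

Compute the likelihood of the observed sequence for each case: P(data | jar A) = (3/5)(2/4)(2/3)(1/2) = 0.1; P(data | jar B) = (4/12)(8/11)(3/10)(2/9) = 0.016162.
Weighting by the prior gives 2/3 · 0.1 = 0.066667, 1/3 · 0.016162 = 0.0053872; with total 0.072054.
Dividing through by the total gives posterior P(jar A | data) = 0.92523, P(jar B | data) = 0.074766.
Averaging over the posterior, P(purple next | data) = (0)(0.92523) + (1/8)(0.074766) = 0.0093458.

0.0093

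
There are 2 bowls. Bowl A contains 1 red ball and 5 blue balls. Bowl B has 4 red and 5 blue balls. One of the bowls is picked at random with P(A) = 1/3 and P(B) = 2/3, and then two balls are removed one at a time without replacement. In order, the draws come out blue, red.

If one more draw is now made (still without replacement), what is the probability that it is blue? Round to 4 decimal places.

Under each hypothesis, the probability of the observed sequence is: P(data | bowl A) = (5/6)(1/5) = 1/6; P(data | bowl B) = (5/9)(4/8) = 5/18.
Weighting by the prior gives 1/3 · 1/6 = 1/18, 2/3 · 5/18 = 5/27; these sum to 13/54.
Normalising, the posterior is P(bowl A | data) = 3/13, P(bowl B | data) = 10/13.
Averaging over the posterior, P(blue next | data) = (1)(3/13) + (4/7)(10/13) = 61/91.

0.6703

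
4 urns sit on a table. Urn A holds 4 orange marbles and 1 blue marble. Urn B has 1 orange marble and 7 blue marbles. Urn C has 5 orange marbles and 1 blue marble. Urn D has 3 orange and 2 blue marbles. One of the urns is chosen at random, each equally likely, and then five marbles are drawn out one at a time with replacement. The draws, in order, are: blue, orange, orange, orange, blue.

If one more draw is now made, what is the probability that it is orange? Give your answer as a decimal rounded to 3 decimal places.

The likelihood of the observed sequence under each hypothesis: P(data | urn A) = (1/5)(4/5)(4/5)(4/5)(1/5) = 0.02048; P(data | urn B) = (7/8)(1/8)(1/8)(1/8)(7/8) = 0.0014954; P(data | urn C) = (1/6)(5/6)(5/6)(5/6)(1/6) = 0.016075; P(data | urn D) = (2/5)(3/5)(3/5)(3/5)(2/5) = 0.03456.
Weighting by the prior gives 1/4 · 0.02048 = 0.00512, 1/4 · 0.0014954 = 0.00037384, 1/4 · 0.016075 = 0.0040188, 1/4 · 0.03456 = 0.00864; with total 0.018153.
The posterior is then P(urn A | data) = 0.28205, P(urn B | data) = 0.020594, P(urn C | data) = 0.22139, P(urn D | data) = 0.47596.
The predictive probability is P(orange next | data) = (4/5)(0.28205) + (1/8)(0.020594) + (5/6)(0.22139) + (3/5)(0.47596) = 0.69829.

0.698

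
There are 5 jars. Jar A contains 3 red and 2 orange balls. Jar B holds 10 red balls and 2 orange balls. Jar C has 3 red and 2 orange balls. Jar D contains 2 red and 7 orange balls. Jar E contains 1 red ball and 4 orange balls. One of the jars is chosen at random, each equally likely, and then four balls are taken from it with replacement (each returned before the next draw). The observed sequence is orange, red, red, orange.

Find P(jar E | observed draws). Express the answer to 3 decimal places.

0.135

The likelihood of the observed sequence under each hypothesis: P(data | jar A) = (2/5)(3/5)(3/5)(2/5) = 0.0576; P(data | jar B) = (2/12)(10/12)(10/12)(2/12) = 0.01929; P(data | jar C) = (2/5)(3/5)(3/5)(2/5) = 0.0576; P(data | jar D) = (7/9)(2/9)(2/9)(7/9) = 0.029873; P(data | jar E) = (4/5)(1/5)(1/5)(4/5) = 0.0256.
Multiplying each by its prior: 1/5 · 0.0576 = 0.01152, 1/5 · 0.01929 = 0.003858, 1/5 · 0.0576 = 0.01152, 1/5 · 0.029873 = 0.0059747, 1/5 · 0.0256 = 0.00512; summing to 0.037993.
Therefore the posterior P(jar E | data) = (0.00512) / (0.037993) = 0.13476.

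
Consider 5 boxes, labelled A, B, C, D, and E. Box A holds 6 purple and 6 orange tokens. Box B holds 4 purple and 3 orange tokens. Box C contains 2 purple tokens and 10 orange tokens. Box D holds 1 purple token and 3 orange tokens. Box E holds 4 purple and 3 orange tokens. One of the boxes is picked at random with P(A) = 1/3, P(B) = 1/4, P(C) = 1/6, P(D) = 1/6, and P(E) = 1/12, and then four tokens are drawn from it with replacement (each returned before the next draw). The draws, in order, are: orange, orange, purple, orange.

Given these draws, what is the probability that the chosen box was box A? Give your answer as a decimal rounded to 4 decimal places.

Compute the likelihood of the observed sequence for each case: P(data | box A) = (6/12)(6/12)(6/12)(6/12) = 0.0625; P(data | box B) = (3/7)(3/7)(4/7)(3/7) = 0.044981; P(data | box C) = (10/12)(10/12)(2/12)(10/12) = 0.096451; P(data | box D) = (3/4)(3/4)(1/4)(3/4) = 0.10547; P(data | box E) = (3/7)(3/7)(4/7)(3/7) = 0.044981.
The prior-weighted likelihoods are 1/3 · 0.0625 = 0.020833, 1/4 · 0.044981 = 0.011245, 1/6 · 0.096451 = 0.016075, 1/6 · 0.10547 = 0.017578, 1/12 · 0.044981 = 0.0037484; with total 0.06948.
By Bayes' rule, P(box A | data) = (0.020833) / (0.06948) = 0.29985.

0.2998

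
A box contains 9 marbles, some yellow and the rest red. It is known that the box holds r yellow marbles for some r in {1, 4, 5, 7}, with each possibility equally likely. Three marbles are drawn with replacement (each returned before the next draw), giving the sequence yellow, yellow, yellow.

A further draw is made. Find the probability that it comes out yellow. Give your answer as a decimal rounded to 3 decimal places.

0.684

The likelihood of the observed sequence under each hypothesis: P(data | r = 1) = (1/9)(1/9)(1/9) = 0.0013717; P(data | r = 4) = (4/9)(4/9)(4/9) = 0.087791; P(data | r = 5) = (5/9)(5/9)(5/9) = 0.17147; P(data | r = 7) = (7/9)(7/9)(7/9) = 0.47051.
Multiplying each by its prior: 1/4 · 0.0013717 = 0.00034294, 1/4 · 0.087791 = 0.021948, 1/4 · 0.17147 = 0.042867, 1/4 · 0.47051 = 0.11763; summing to 0.18278.
The posterior is then P(r = 1 | data) = 0.0018762, P(r = 4 | data) = 0.12008, P(r = 5 | data) = 0.23452, P(r = 7 | data) = 0.64353.
Averaging over the posterior, P(yellow next | data) = (1/9)(0.0018762) + (4/9)(0.12008) + (5/9)(0.23452) + (7/9)(0.64353) = 0.68439.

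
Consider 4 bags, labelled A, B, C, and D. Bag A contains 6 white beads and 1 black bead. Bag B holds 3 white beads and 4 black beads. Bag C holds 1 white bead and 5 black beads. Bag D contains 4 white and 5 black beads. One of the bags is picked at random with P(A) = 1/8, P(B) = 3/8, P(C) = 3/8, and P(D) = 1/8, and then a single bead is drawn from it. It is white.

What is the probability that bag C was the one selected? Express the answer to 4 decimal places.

The likelihood of this draw under each hypothesis: P(data | bag A) = (6/7) = 0.85714; P(data | bag B) = (3/7) = 0.42857; P(data | bag C) = (1/6) = 0.16667; P(data | bag D) = (4/9) = 0.44444.
Weighting by the prior gives 1/8 · 0.85714 = 0.10714, 3/8 · 0.42857 = 0.16071, 3/8 · 0.16667 = 0.0625, 1/8 · 0.44444 = 0.055556; summing to 0.38591.
So P(bag C | data) = (0.0625) / (0.38591) = 0.16195.

0.1620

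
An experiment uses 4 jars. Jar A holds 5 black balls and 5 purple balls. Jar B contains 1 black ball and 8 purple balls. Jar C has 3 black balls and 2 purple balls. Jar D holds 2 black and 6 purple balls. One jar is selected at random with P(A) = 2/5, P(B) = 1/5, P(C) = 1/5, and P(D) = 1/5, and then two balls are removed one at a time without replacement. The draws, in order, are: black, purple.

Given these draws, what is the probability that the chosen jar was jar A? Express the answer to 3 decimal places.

0.470

The likelihood of the observed sequence under each hypothesis: P(data | jar A) = (5/10)(5/9) = 5/18; P(data | jar B) = (1/9)(8/8) = 1/9; P(data | jar C) = (3/5)(2/4) = 3/10; P(data | jar D) = (2/8)(6/7) = 3/14.
Weighting by the prior gives 2/5 · 5/18 = 1/9, 1/5 · 1/9 = 1/45, 1/5 · 3/10 = 3/50, 1/5 · 3/14 = 3/70; with total 124/525.
So P(jar A | data) = (1/9) / (124/525) = 175/372.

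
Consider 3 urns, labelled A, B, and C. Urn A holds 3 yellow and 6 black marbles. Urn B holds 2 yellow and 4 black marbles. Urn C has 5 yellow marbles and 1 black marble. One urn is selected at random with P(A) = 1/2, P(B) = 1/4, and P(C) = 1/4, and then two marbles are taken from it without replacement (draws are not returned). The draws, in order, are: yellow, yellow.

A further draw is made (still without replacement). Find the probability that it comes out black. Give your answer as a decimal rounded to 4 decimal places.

Under each hypothesis, the probability of the observed sequence is: P(data | urn A) = (3/9)(2/8) = 1/12; P(data | urn B) = (2/6)(1/5) = 1/15; P(data | urn C) = (5/6)(4/5) = 2/3.
The prior-weighted likelihoods are 1/2 · 1/12 = 1/24, 1/4 · 1/15 = 1/60, 1/4 · 2/3 = 1/6; with total 9/40.
Normalising, the posterior is P(urn A | data) = 5/27, P(urn B | data) = 2/27, P(urn C | data) = 20/27.
The predictive probability is P(black next | data) = (6/7)(5/27) + (1)(2/27) + (1/4)(20/27) = 79/189.

0.4180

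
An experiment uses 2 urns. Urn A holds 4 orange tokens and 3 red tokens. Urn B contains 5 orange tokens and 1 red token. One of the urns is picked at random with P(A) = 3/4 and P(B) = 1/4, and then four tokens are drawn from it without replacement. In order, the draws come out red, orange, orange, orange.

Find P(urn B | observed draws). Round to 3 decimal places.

For each hypothesis, P(data | H) works out to: P(data | urn A) = (3/7)(4/6)(3/5)(2/4) = 3/35; P(data | urn B) = (1/6)(5/5)(4/4)(3/3) = 1/6.
Weighting by the prior gives 3/4 · 3/35 = 9/140, 1/4 · 1/6 = 1/24; with total 89/840.
Therefore the posterior P(urn B | data) = (1/24) / (89/840) = 35/89.

0.393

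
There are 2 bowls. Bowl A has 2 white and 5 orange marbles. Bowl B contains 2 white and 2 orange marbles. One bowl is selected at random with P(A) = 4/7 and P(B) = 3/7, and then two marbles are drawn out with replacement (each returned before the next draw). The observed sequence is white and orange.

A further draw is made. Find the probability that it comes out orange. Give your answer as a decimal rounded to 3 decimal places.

Under each hypothesis, the probability of the observed sequence is: P(data | bowl A) = (2/7)(5/7) = 0.20408; P(data | bowl B) = (2/4)(2/4) = 0.25.
The prior-weighted likelihoods are 4/7 · 0.20408 = 0.11662, 3/7 · 0.25 = 0.10714; summing to 0.22376.
Normalising, the posterior is P(bowl A | data) = 0.52117, P(bowl B | data) = 0.47883.
The predictive probability is P(orange next | data) = (5/7)(0.52117) + (1/2)(0.47883) = 0.61168.

0.612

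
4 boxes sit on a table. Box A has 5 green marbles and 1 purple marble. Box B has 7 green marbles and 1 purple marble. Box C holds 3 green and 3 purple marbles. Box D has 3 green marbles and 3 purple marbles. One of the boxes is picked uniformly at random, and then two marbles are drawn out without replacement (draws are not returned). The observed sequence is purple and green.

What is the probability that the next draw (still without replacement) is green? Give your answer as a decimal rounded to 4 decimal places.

0.6636

Under each hypothesis, the probability of the observed sequence is: P(data | box A) = (1/6)(5/5) = 1/6; P(data | box B) = (1/8)(7/7) = 1/8; P(data | box C) = (3/6)(3/5) = 3/10; P(data | box D) = (3/6)(3/5) = 3/10.
Multiplying each by its prior: 1/4 · 1/6 = 1/24, 1/4 · 1/8 = 1/32, 1/4 · 3/10 = 3/40, 1/4 · 3/10 = 3/40; summing to 107/480.
Dividing through by the total gives posterior P(box A | data) = 20/107, P(box B | data) = 15/107, P(box C | data) = 36/107, P(box D | data) = 36/107.
Averaging over the posterior, P(green next | data) = (1)(20/107) + (1)(15/107) + (1/2)(36/107) + (1/2)(36/107) = 71/107.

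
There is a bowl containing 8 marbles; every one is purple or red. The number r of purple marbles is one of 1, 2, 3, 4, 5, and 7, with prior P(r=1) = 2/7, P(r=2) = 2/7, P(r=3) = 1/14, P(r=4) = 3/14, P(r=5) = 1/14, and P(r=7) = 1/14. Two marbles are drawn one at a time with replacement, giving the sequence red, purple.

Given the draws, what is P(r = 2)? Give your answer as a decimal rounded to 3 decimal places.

Under each hypothesis, the probability of the observed sequence is: P(data | r = 1) = (7/8)(1/8) = 7/64; P(data | r = 2) = (6/8)(2/8) = 3/16; P(data | r = 3) = (5/8)(3/8) = 15/64; P(data | r = 4) = (4/8)(4/8) = 1/4; P(data | r = 5) = (3/8)(5/8) = 15/64; P(data | r = 7) = (1/8)(7/8) = 7/64.
The prior-weighted likelihoods are 2/7 · 7/64 = 1/32, 2/7 · 3/16 = 3/56, 1/14 · 15/64 = 15/896, 3/14 · 1/4 = 3/56, 1/14 · 15/64 = 15/896, 1/14 · 7/64 = 1/128; with total 23/128.
Hence P(r = 2 | data) = (3/56) / (23/128) = 48/161.

0.298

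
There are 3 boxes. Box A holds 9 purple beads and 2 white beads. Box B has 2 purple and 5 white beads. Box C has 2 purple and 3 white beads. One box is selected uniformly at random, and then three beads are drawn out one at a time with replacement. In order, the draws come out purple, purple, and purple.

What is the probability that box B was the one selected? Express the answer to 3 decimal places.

0.037

For each hypothesis, P(data | H) works out to: P(data | box A) = (9/11)(9/11)(9/11) = 0.54771; P(data | box B) = (2/7)(2/7)(2/7) = 0.023324; P(data | box C) = (2/5)(2/5)(2/5) = 0.064.
The prior-weighted likelihoods are 1/3 · 0.54771 = 0.18257, 1/3 · 0.023324 = 0.0077745, 1/3 · 0.064 = 0.021333; with total 0.21168.
Hence P(box B | data) = (0.0077745) / (0.21168) = 0.036728.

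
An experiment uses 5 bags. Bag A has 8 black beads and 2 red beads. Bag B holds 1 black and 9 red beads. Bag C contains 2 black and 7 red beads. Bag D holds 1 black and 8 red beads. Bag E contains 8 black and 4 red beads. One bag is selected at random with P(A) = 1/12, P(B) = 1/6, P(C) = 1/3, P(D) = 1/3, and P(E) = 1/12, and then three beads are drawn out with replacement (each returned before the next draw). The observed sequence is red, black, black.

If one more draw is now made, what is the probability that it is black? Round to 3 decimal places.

0.492

For each hypothesis, P(data | H) works out to: P(data | bag A) = (2/10)(8/10)(8/10) = 0.128; P(data | bag B) = (9/10)(1/10)(1/10) = 0.009; P(data | bag C) = (7/9)(2/9)(2/9) = 0.038409; P(data | bag D) = (8/9)(1/9)(1/9) = 0.010974; P(data | bag E) = (4/12)(8/12)(8/12) = 0.14815.
Multiplying each by its prior: 1/12 · 0.128 = 0.010667, 1/6 · 0.009 = 0.0015, 1/3 · 0.038409 = 0.012803, 1/3 · 0.010974 = 0.003658, 1/12 · 0.14815 = 0.012346; these sum to 0.040973.
Normalising, the posterior is P(bag A | data) = 0.26033, P(bag B | data) = 0.036609, P(bag C | data) = 0.31247, P(bag D | data) = 0.089277, P(bag E | data) = 0.30131.
The predictive probability is P(black next | data) = (4/5)(0.26033) + (1/10)(0.036609) + (2/9)(0.31247) + (1/9)(0.089277) + (2/3)(0.30131) = 0.49216.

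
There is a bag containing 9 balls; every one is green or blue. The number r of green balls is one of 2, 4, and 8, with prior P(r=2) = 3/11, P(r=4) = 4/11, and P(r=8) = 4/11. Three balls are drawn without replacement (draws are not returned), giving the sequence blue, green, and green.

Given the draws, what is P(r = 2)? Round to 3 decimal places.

Compute the likelihood of the observed sequence for each case: P(data | r = 2) = (7/9)(2/8)(1/7) = 1/36; P(data | r = 4) = (5/9)(4/8)(3/7) = 5/42; P(data | r = 8) = (1/9)(8/8)(7/7) = 1/9.
Multiplying each by its prior: 3/11 · 1/36 = 1/132, 4/11 · 5/42 = 10/231, 4/11 · 1/9 = 4/99; these sum to 23/252.
Hence P(r = 2 | data) = (1/132) / (23/252) = 21/253.

0.083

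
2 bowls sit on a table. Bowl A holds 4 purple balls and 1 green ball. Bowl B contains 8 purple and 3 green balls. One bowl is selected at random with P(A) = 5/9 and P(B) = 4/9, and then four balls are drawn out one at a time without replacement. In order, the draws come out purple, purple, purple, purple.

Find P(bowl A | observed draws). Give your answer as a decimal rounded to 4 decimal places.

0.5410

Under each hypothesis, the probability of the observed sequence is: P(data | bowl A) = (4/5)(3/4)(2/3)(1/2) = 1/5; P(data | bowl B) = (8/11)(7/10)(6/9)(5/8) = 7/33.
Weighting by the prior gives 5/9 · 1/5 = 1/9, 4/9 · 7/33 = 28/297; these sum to 61/297.
Therefore the posterior P(bowl A | data) = (1/9) / (61/297) = 33/61.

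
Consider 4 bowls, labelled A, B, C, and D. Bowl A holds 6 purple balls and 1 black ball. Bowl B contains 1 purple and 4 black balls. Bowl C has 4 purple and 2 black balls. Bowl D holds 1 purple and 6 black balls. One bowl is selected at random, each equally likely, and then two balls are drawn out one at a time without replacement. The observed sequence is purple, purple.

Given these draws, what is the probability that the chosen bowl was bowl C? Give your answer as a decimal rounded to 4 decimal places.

For each hypothesis, P(data | H) works out to: P(data | bowl A) = (6/7)(5/6) = 5/7; P(data | bowl B) = (1/5)(0/4) = 0; P(data | bowl C) = (4/6)(3/5) = 2/5; P(data | bowl D) = (1/7)(0/6) = 0.
The prior-weighted likelihoods are 1/4 · 5/7 = 5/28, 1/4 · 0 = 0, 1/4 · 2/5 = 1/10, 1/4 · 0 = 0; these sum to 39/140.
So P(bowl C | data) = (1/10) / (39/140) = 14/39.

0.3590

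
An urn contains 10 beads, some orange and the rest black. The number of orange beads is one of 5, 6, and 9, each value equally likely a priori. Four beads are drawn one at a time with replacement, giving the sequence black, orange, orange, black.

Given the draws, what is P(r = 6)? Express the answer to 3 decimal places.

0.449

Compute the likelihood of the observed sequence for each case: P(data | r = 5) = (5/10)(5/10)(5/10)(5/10) = 0.0625; P(data | r = 6) = (4/10)(6/10)(6/10)(4/10) = 0.0576; P(data | r = 9) = (1/10)(9/10)(9/10)(1/10) = 0.0081.
Multiplying each by its prior: 1/3 · 0.0625 = 0.020833, 1/3 · 0.0576 = 0.0192, 1/3 · 0.0081 = 0.0027; with total 0.042733.
Therefore the posterior P(r = 6 | data) = (0.0192) / (0.042733) = 0.4493.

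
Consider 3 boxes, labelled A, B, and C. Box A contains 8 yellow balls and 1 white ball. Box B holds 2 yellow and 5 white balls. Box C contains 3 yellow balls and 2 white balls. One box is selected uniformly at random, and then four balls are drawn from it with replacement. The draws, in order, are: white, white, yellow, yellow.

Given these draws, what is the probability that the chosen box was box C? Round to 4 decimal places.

0.5284

The likelihood of the observed sequence under each hypothesis: P(data | box A) = (1/9)(1/9)(8/9)(8/9) = 0.0097546; P(data | box B) = (5/7)(5/7)(2/7)(2/7) = 0.041649; P(data | box C) = (2/5)(2/5)(3/5)(3/5) = 0.0576.
Weighting by the prior gives 1/3 · 0.0097546 = 0.0032515, 1/3 · 0.041649 = 0.013883, 1/3 · 0.0576 = 0.0192; these sum to 0.036335.
Hence P(box C | data) = (0.0192) / (0.036335) = 0.52842.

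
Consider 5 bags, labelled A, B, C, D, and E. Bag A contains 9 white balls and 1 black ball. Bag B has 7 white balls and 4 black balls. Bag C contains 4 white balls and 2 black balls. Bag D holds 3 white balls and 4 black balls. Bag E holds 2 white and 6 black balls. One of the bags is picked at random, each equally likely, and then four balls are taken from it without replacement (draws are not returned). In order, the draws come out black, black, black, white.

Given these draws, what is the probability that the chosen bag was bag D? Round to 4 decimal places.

0.3432

Compute the likelihood of the observed sequence for each case: P(data | bag A) = (1/10)(0/9) = 0; P(data | bag B) = (4/11)(3/10)(2/9)(7/8) = 0.021212; P(data | bag C) = (2/6)(1/5)(0/4) = 0; P(data | bag D) = (4/7)(3/6)(2/5)(3/4) = 0.085714; P(data | bag E) = (6/8)(5/7)(4/6)(2/5) = 0.14286.
Weighting by the prior gives 1/5 · 0 = 0, 1/5 · 0.021212 = 0.0042424, 1/5 · 0 = 0, 1/5 · 0.085714 = 0.017143, 1/5 · 0.14286 = 0.028571; these sum to 0.049957.
By Bayes' rule, P(bag D | data) = (0.017143) / (0.049957) = 0.34315.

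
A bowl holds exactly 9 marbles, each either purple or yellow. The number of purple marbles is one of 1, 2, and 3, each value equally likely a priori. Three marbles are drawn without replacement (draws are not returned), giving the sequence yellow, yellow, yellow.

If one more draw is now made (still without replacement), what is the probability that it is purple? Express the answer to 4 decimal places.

Under each hypothesis, the probability of the observed sequence is: P(data | r = 1) = (8/9)(7/8)(6/7) = 2/3; P(data | r = 2) = (7/9)(6/8)(5/7) = 5/12; P(data | r = 3) = (6/9)(5/8)(4/7) = 5/21.
Multiplying each by its prior: 1/3 · 2/3 = 2/9, 1/3 · 5/12 = 5/36, 1/3 · 5/21 = 5/63; summing to 37/84.
Normalising, the posterior is P(r = 1 | data) = 56/111, P(r = 2 | data) = 35/111, P(r = 3 | data) = 20/111.
The predictive probability is P(purple next | data) = (1/6)(56/111) + (1/3)(35/111) + (1/2)(20/111) = 31/111.

0.2793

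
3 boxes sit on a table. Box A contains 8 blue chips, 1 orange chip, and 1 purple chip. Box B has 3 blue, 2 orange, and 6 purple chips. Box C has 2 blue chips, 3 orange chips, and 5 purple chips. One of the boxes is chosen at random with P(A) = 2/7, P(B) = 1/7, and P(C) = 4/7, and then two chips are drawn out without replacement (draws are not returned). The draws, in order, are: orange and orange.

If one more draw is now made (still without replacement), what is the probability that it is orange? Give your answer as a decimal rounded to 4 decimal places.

0.1170

Under each hypothesis, the probability of the observed sequence is: P(data | box A) = (1/10)(0/9) = 0; P(data | box B) = (2/11)(1/10) = 0.018182; P(data | box C) = (3/10)(2/9) = 0.066667.
Multiplying each by its prior: 2/7 · 0 = 0, 1/7 · 0.018182 = 0.0025974, 4/7 · 0.066667 = 0.038095; with total 0.040693.
The posterior is then P(box A | data) = 0, P(box B | data) = 0.06383, P(box C | data) = 0.93617.
So P(orange next | data) = Σ P(orange next | H) P(H | data) = (0)(0.06383) + (1/8)(0.93617) = 0.11702.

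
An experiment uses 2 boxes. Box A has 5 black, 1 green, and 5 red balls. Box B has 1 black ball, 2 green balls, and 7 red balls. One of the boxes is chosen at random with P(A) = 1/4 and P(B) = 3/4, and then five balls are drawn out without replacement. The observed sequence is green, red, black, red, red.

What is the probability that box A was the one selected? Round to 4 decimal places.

For each hypothesis, P(data | H) works out to: P(data | box A) = (1/11)(5/10)(5/9)(4/8)(3/7) = 0.0054113; P(data | box B) = (2/10)(7/9)(1/8)(6/7)(5/6) = 0.013889.
Multiplying each by its prior: 1/4 · 0.0054113 = 0.0013528, 3/4 · 0.013889 = 0.010417; these sum to 0.011769.
Therefore the posterior P(box A | data) = (0.0013528) / (0.011769) = 0.11494.

0.1149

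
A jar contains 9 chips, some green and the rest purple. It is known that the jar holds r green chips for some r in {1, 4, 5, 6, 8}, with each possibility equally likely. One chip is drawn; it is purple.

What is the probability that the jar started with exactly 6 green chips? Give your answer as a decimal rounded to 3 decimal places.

0.143

Under each hypothesis, the probability of this draw is: P(data | r = 1) = (8/9) = 8/9; P(data | r = 4) = (5/9) = 5/9; P(data | r = 5) = (4/9) = 4/9; P(data | r = 6) = (3/9) = 1/3; P(data | r = 8) = (1/9) = 1/9.
Weighting by the prior gives 1/5 · 8/9 = 8/45, 1/5 · 5/9 = 1/9, 1/5 · 4/9 = 4/45, 1/5 · 1/3 = 1/15, 1/5 · 1/9 = 1/45; with total 7/15.
Therefore the posterior P(r = 6 | data) = (1/15) / (7/15) = 1/7.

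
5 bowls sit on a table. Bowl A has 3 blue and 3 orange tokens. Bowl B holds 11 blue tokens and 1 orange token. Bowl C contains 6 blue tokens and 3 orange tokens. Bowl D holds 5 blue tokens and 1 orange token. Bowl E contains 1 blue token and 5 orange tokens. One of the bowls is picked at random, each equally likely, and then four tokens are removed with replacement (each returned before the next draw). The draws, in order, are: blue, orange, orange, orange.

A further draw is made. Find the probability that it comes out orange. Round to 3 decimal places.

0.641

Under each hypothesis, the probability of the observed sequence is: P(data | bowl A) = (3/6)(3/6)(3/6)(3/6) = 0.0625; P(data | bowl B) = (11/12)(1/12)(1/12)(1/12) = 0.00053048; P(data | bowl C) = (6/9)(3/9)(3/9)(3/9) = 0.024691; P(data | bowl D) = (5/6)(1/6)(1/6)(1/6) = 0.003858; P(data | bowl E) = (1/6)(5/6)(5/6)(5/6) = 0.096451.
The prior-weighted likelihoods are 1/5 · 0.0625 = 0.0125, 1/5 · 0.00053048 = 0.0001061, 1/5 · 0.024691 = 0.0049383, 1/5 · 0.003858 = 0.0007716, 1/5 · 0.096451 = 0.01929; with total 0.037606.
The posterior is then P(bowl A | data) = 0.33239, P(bowl B | data) = 0.0028212, P(bowl C | data) = 0.13132, P(bowl D | data) = 0.020518, P(bowl E | data) = 0.51295.
The predictive probability is P(orange next | data) = (1/2)(0.33239) + (1/12)(0.0028212) + (1/3)(0.13132) + (1/6)(0.020518) + (5/6)(0.51295) = 0.64108.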